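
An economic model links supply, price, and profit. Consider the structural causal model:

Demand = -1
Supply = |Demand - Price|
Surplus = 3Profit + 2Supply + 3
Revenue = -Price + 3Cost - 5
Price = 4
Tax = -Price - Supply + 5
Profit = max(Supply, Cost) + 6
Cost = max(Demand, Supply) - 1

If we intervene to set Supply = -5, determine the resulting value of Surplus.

5

The intervention breaks the incoming arrows to Supply: Supply = |Demand - Price| no longer applies, and Supply = -5.
Cost = max(Demand, Supply) - 1  [with Demand=-1, Supply=-5]  = -2
Profit = max(Supply, Cost) + 6  [with Supply=-5, Cost=-2]  = 4
Surplus = 3Profit + 2Supply + 3  [with Profit=4, Supply=-5]  = 5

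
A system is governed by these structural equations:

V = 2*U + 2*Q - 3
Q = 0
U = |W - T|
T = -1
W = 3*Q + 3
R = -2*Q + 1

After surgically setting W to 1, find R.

1

The intervention breaks the incoming arrows to W: W = 3*Q + 3 no longer applies, and W = 1.
No directed path runs from W to R, so R keeps its natural value.
R = -2*Q + 1  [with Q=0]  = 1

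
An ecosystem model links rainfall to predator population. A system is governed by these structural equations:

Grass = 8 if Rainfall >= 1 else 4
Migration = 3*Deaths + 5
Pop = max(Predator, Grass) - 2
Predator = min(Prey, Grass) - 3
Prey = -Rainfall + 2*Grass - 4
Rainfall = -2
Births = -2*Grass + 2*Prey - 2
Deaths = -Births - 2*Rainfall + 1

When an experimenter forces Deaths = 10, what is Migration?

Intervening sets Deaths = 10 and removes its equation (Deaths = -Births - 2*Rainfall + 1).
Migration = 3*Deaths + 5  [with Deaths=10]  = 35

35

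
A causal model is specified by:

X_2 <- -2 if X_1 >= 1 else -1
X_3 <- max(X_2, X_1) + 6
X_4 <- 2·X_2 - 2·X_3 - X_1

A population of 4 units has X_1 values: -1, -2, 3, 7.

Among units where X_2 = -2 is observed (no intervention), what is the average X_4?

Conditioning on X_2=-2 selects the 2 unit(s) with X_1 ∈ {3, 7}. Their X_4 values: -25, -37. Mean = -31.

-31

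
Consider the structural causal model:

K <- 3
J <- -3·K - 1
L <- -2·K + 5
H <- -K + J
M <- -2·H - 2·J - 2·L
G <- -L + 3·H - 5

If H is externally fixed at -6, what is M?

34

Intervening sets H = -6 and removes its equation (H <- -K + J).
J = -3·K - 1  [with K=3]  = -10
L = -2·K + 5  [with K=3]  = -1
M = -2·H - 2·J - 2·L  [with H=-6, J=-10, L=-1]  = 34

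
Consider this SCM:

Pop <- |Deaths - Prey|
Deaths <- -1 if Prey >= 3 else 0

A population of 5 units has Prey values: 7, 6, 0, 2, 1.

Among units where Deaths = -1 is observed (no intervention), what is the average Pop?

Observing Deaths=-1 restricts to units where Deaths's equation naturally yields -1: Prey ∈ {7, 6}. In that subpopulation Pop = 8, 7, mean 7.5.

7.5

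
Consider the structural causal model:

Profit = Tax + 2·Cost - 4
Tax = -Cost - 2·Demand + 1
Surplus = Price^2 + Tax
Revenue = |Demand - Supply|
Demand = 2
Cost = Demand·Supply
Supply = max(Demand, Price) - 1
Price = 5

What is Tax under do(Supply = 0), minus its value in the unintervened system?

The intervention breaks the incoming arrows to Supply: Supply = max(Demand, Price) - 1 no longer applies, and Supply = 0.
Cost = Demand·Supply  [with Demand=2, Supply=0]  = 0
Tax = -Cost - 2·Demand + 1  [with Cost=0, Demand=2]  = -3
Without intervention: Supply = max(Demand, Price) - 1  [with Demand=2, Price=5]  = 4; Cost = Demand·Supply  [with Demand=2, Supply=4]  = 8; Tax = -Cost - 2·Demand + 1  [with Cost=8, Demand=2]  = -11.
Change = -3 − (-11) = 8.

8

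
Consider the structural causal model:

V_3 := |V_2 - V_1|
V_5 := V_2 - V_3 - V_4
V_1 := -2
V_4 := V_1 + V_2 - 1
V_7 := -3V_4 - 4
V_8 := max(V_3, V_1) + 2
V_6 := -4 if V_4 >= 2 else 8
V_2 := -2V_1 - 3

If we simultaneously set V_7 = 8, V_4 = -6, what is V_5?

Under do(V_7 = 8, V_4 = -6), each intervened variable's structural equation is replaced by its fixed value.
V_2 = -2V_1 - 3  [with V_1=-2]  = 1
V_3 = |V_2 - V_1|  [with V_2=1, V_1=-2]  = 3
V_5 = V_2 - V_3 - V_4  [with V_2=1, V_3=3, V_4=-6]  = 4

4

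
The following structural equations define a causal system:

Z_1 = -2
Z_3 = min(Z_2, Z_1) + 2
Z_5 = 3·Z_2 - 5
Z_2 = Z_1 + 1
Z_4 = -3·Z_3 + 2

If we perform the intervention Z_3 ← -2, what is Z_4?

8

The intervention breaks the incoming arrows to Z_3: Z_3 = min(Z_2, Z_1) + 2 no longer applies, and Z_3 = -2.
Z_4 = -3·Z_3 + 2  [with Z_3=-2]  = 8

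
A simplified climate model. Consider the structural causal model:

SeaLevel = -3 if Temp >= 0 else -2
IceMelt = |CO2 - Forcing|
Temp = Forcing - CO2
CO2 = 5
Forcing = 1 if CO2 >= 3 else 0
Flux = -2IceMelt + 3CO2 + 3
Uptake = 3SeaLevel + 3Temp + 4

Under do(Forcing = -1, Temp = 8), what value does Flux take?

6

Under do(Forcing = -1, Temp = 8), each intervened variable's structural equation is replaced by its fixed value.
IceMelt = |CO2 - Forcing|  [with CO2=5, Forcing=-1]  = 6
Flux = -2IceMelt + 3CO2 + 3  [with IceMelt=6, CO2=5]  = 6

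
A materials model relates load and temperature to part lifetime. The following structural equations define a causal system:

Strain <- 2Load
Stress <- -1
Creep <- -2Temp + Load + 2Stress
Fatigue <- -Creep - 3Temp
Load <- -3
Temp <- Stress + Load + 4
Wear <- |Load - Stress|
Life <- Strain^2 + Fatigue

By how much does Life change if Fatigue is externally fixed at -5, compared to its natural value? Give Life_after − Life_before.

-10

do(Fatigue=-5) replaces the equation Fatigue <- -Creep - 3Temp with the constant Fatigue = -5.
Strain = 2Load  [with Load=-3]  = -6
Life = Strain^2 + Fatigue  [with Strain=-6, Fatigue=-5]  = 31
Without intervention: Strain = 2Load  [with Load=-3]  = -6; Temp = Stress + Load + 4  [with Stress=-1, Load=-3]  = 0; Creep = -2Temp + Load + 2Stress  [with Temp=0, Load=-3, Stress=-1]  = -5; Fatigue = -Creep - 3Temp  [with Creep=-5, Temp=0]  = 5; Life = Strain^2 + Fatigue  [with Strain=-6, Fatigue=5]  = 41.
Change = 31 − 41 = -10.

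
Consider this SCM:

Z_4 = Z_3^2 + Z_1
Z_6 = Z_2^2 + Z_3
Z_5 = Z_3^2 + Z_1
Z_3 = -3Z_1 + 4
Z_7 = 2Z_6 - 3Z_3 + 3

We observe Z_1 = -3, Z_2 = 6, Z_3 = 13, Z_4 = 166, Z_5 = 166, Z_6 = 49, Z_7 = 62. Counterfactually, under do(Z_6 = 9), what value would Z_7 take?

Intervening sets Z_6 = 9 and removes its equation (Z_6 = Z_2^2 + Z_3).
Z_3 = -3Z_1 + 4  [with Z_1=-3]  = 13
Z_7 = 2Z_6 - 3Z_3 + 3  [with Z_6=9, Z_3=13]  = -18

-18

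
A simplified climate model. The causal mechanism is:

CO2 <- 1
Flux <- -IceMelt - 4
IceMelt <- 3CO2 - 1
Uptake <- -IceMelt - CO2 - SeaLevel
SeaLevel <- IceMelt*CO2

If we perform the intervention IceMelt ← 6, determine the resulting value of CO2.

1

Under do(IceMelt=6), the mechanism IceMelt <- 3CO2 - 1 is discarded; IceMelt is fixed at 6.
CO2 is not downstream of the intervention, so its value is determined by the original equations.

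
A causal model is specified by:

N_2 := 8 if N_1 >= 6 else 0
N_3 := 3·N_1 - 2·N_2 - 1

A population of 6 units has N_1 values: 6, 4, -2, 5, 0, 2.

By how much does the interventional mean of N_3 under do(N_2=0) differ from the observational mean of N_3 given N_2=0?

do(N_2=0) breaks N_2's dependence on N_1. With N_2=0 fixed, N_3 across the units is 17, 11, -7, 14, -1, 5, mean 6.5.
E[N_3|N_2=0] averages over only the 5 units with N_2=0 (N_1 = 4, -2, 5, 0, 2): N_3 = 11, -7, 14, -1, 5, mean 4.4.
Difference = 6.5 − 4.4 = 2.1.

2.1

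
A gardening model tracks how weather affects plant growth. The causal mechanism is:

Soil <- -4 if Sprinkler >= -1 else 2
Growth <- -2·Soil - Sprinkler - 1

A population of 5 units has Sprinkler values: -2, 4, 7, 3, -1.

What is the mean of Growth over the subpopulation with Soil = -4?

3.75

E[Growth|Soil=-4] averages over only the 4 units with Soil=-4 (Sprinkler = 4, 7, 3, -1): Growth = 3, 0, 4, 8, mean 3.75.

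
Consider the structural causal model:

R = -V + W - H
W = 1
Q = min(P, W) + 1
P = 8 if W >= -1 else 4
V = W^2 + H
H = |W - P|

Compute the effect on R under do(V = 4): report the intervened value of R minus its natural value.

4

Intervening sets V = 4 and removes its equation (V = W^2 + H).
P = 8 if W >= -1 else 4  [with W=1]  = 8
H = |W - P|  [with W=1, P=8]  = 7
R = -V + W - H  [with V=4, W=1, H=7]  = -10
Without intervention: P = 8 if W >= -1 else 4  [with W=1]  = 8; H = |W - P|  [with W=1, P=8]  = 7; V = W^2 + H  [with W=1, H=7]  = 8; R = -V + W - H  [with V=8, W=1, H=7]  = -14.
Change = -10 − (-14) = 4.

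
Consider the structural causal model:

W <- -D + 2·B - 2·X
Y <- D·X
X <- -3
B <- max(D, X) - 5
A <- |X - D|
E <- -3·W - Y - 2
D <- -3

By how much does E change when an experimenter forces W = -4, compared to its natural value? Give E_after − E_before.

The intervention breaks the incoming arrows to W: W <- -D + 2·B - 2·X no longer applies, and W = -4.
Y = D·X  [with D=-3, X=-3]  = 9
E = -3·W - Y - 2  [with W=-4, Y=9]  = 1
Without intervention: B = max(D, X) - 5  [with D=-3, X=-3]  = -8; W = -D + 2·B - 2·X  [with D=-3, B=-8, X=-3]  = -7; Y = D·X  [with D=-3, X=-3]  = 9; E = -3·W - Y - 2  [with W=-7, Y=9]  = 10.
Change = 1 − 10 = -9.

-9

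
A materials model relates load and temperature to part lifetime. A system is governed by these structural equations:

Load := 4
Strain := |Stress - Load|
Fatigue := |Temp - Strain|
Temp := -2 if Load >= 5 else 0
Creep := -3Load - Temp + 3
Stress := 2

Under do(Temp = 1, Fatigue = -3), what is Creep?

-10

Setting Temp = 1, Fatigue = -3 by intervention discards those variables' equations.
Creep = -3Load - Temp + 3  [with Load=4, Temp=1]  = -10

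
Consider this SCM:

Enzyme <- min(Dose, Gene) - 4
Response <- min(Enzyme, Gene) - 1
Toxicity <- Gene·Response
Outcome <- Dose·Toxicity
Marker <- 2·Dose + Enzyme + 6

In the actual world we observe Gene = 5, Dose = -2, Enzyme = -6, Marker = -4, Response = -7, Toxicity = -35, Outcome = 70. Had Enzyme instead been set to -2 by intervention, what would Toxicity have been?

The intervention breaks the incoming arrows to Enzyme: Enzyme <- min(Dose, Gene) - 4 no longer applies, and Enzyme = -2.
Response = min(Enzyme, Gene) - 1  [with Enzyme=-2, Gene=5]  = -3
Toxicity = Gene·Response  [with Gene=5, Response=-3]  = -15

-15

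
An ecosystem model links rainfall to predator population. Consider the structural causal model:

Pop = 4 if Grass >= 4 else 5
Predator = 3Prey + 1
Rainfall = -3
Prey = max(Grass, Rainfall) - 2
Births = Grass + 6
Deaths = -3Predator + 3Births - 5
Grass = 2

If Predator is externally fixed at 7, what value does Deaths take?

Under do(Predator=7), the mechanism Predator = 3Prey + 1 is discarded; Predator is fixed at 7.
Births = Grass + 6  [with Grass=2]  = 8
Deaths = -3Predator + 3Births - 5  [with Predator=7, Births=8]  = -2

-2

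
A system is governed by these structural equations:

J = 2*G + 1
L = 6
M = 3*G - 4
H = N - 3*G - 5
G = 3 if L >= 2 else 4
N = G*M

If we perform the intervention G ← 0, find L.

Under do(G=0), the mechanism G = 3 if L >= 2 else 4 is discarded; G is fixed at 0.
L is not downstream of the intervention, so its value is determined by the original equations.

6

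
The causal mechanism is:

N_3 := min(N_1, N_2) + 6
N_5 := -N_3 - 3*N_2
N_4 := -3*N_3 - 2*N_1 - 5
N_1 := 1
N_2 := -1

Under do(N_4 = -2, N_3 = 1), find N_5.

The joint intervention fixes N_4 = -2, N_3 = 1, removing each variable's own equation.
N_5 = -N_3 - 3*N_2  [with N_3=1, N_2=-1]  = 2

2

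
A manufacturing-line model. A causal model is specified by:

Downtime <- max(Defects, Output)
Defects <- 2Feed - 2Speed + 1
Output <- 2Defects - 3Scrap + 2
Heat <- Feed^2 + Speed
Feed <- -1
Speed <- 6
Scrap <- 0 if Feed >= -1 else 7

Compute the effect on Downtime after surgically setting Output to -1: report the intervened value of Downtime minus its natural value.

12

Intervening sets Output = -1 and removes its equation (Output <- 2Defects - 3Scrap + 2).
Defects = 2Feed - 2Speed + 1  [with Feed=-1, Speed=6]  = -13
Downtime = max(Defects, Output)  [with Defects=-13, Output=-1]  = -1
Without intervention: Defects = 2Feed - 2Speed + 1  [with Feed=-1, Speed=6]  = -13; Scrap = 0 if Feed >= -1 else 7  [with Feed=-1]  = 0; Output = 2Defects - 3Scrap + 2  [with Defects=-13, Scrap=0]  = -24; Downtime = max(Defects, Output)  [with Defects=-13, Output=-24]  = -13.
Change = -1 − (-13) = 12.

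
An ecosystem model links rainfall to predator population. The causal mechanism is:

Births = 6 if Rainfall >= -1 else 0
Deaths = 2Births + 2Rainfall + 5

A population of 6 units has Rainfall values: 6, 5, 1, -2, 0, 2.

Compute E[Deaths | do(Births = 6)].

21

Under do(Births=6), Births's equation is replaced by Births=6 for every unit. Per-unit Deaths: 29, 27, 19, 13, 17, 21. Mean = 21.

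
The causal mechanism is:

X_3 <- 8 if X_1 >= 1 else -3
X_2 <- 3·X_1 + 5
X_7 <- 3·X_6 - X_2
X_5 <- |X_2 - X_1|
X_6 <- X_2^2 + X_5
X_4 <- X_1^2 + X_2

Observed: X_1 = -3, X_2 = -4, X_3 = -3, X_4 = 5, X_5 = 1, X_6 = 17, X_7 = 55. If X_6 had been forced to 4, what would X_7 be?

16

Intervening sets X_6 = 4 and removes its equation (X_6 <- X_2^2 + X_5).
X_2 = 3·X_1 + 5  [with X_1=-3]  = -4
X_7 = 3·X_6 - X_2  [with X_6=4, X_2=-4]  = 16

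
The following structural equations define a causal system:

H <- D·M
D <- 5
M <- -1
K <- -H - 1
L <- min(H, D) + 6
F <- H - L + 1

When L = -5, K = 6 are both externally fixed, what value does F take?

The joint intervention fixes L = -5, K = 6, removing each variable's own equation.
H = D·M  [with D=5, M=-1]  = -5
F = H - L + 1  [with H=-5, L=-5]  = 1

1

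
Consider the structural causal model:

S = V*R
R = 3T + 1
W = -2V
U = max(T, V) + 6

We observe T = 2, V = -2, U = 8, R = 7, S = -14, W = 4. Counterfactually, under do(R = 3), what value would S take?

Intervening sets R = 3 and removes its equation (R = 3T + 1).
S = V*R  [with V=-2, R=3]  = -6

-6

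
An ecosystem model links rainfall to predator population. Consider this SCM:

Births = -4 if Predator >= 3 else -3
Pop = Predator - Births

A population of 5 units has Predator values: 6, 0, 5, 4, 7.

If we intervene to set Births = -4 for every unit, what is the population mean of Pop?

Under do(Births=-4), Births's equation is replaced by Births=-4 for every unit. Per-unit Pop: 10, 4, 9, 8, 11. Mean = 8.4.

8.4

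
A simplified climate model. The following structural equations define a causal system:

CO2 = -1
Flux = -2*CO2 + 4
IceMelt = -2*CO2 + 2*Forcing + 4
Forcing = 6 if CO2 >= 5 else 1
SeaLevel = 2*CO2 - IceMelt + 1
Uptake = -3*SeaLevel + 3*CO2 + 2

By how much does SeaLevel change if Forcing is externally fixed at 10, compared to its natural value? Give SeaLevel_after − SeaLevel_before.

Under do(Forcing=10), the mechanism Forcing = 6 if CO2 >= 5 else 1 is discarded; Forcing is fixed at 10.
IceMelt = -2*CO2 + 2*Forcing + 4  [with CO2=-1, Forcing=10]  = 26
SeaLevel = 2*CO2 - IceMelt + 1  [with CO2=-1, IceMelt=26]  = -27
Without intervention: Forcing = 6 if CO2 >= 5 else 1  [with CO2=-1]  = 1; IceMelt = -2*CO2 + 2*Forcing + 4  [with CO2=-1, Forcing=1]  = 8; SeaLevel = 2*CO2 - IceMelt + 1  [with CO2=-1, IceMelt=8]  = -9.
Change = -27 − (-9) = -18.

-18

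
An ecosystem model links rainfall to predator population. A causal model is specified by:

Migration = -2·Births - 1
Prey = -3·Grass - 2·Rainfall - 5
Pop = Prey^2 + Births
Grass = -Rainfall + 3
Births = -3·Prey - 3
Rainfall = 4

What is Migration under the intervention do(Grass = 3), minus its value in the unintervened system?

do(Grass=3) replaces the equation Grass = -Rainfall + 3 with the constant Grass = 3.
Prey = -3·Grass - 2·Rainfall - 5  [with Grass=3, Rainfall=4]  = -22
Births = -3·Prey - 3  [with Prey=-22]  = 63
Migration = -2·Births - 1  [with Births=63]  = -127
Without intervention: Grass = -Rainfall + 3  [with Rainfall=4]  = -1; Prey = -3·Grass - 2·Rainfall - 5  [with Grass=-1, Rainfall=4]  = -10; Births = -3·Prey - 3  [with Prey=-10]  = 27; Migration = -2·Births - 1  [with Births=27]  = -55.
Change = -127 − (-55) = -72.

-72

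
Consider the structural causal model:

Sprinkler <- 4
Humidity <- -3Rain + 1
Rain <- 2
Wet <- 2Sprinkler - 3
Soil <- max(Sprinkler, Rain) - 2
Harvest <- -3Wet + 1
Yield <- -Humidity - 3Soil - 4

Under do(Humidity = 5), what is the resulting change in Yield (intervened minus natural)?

-10

The intervention breaks the incoming arrows to Humidity: Humidity <- -3Rain + 1 no longer applies, and Humidity = 5.
Soil = max(Sprinkler, Rain) - 2  [with Sprinkler=4, Rain=2]  = 2
Yield = -Humidity - 3Soil - 4  [with Humidity=5, Soil=2]  = -15
Without intervention: Soil = max(Sprinkler, Rain) - 2  [with Sprinkler=4, Rain=2]  = 2; Humidity = -3Rain + 1  [with Rain=2]  = -5; Yield = -Humidity - 3Soil - 4  [with Humidity=-5, Soil=2]  = -5.
Change = -15 − (-5) = -10.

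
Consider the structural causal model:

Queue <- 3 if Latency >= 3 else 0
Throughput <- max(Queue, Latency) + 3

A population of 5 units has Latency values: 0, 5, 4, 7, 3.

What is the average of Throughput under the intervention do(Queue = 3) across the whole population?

do(Queue=3) breaks Queue's dependence on Latency. With Queue=3 fixed, Throughput across the units is 6, 8, 7, 10, 6, mean 7.4.

7.4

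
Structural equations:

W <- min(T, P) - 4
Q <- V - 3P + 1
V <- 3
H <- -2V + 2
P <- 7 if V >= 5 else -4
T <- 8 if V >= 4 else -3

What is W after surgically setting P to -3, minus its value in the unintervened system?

do(P=-3) replaces the equation P <- 7 if V >= 5 else -4 with the constant P = -3.
T = 8 if V >= 4 else -3  [with V=3]  = -3
W = min(T, P) - 4  [with T=-3, P=-3]  = -7
Without intervention: T = 8 if V >= 4 else -3  [with V=3]  = -3; P = 7 if V >= 5 else -4  [with V=3]  = -4; W = min(T, P) - 4  [with T=-3, P=-4]  = -8.
Change = -7 − (-8) = 1.

1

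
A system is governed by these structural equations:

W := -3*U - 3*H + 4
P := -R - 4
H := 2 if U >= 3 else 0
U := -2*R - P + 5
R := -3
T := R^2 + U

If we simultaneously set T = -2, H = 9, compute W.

-59

Setting T = -2, H = 9 by intervention discards those variables' equations.
P = -R - 4  [with R=-3]  = -1
U = -2*R - P + 5  [with R=-3, P=-1]  = 12
W = -3*U - 3*H + 4  [with U=12, H=9]  = -59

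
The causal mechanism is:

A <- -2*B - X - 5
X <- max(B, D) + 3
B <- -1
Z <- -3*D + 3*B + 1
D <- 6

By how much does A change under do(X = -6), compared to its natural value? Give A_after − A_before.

15

do(X=-6) replaces the equation X <- max(B, D) + 3 with the constant X = -6.
A = -2*B - X - 5  [with B=-1, X=-6]  = 3
Without intervention: X = max(B, D) + 3  [with B=-1, D=6]  = 9; A = -2*B - X - 5  [with B=-1, X=9]  = -12.
Change = 3 − (-12) = 15.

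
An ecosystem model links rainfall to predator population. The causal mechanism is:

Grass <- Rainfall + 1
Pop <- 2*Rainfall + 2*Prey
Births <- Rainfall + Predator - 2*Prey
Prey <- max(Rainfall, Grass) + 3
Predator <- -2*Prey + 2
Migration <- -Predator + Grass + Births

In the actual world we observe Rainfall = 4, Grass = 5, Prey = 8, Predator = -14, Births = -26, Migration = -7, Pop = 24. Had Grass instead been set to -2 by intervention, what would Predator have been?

-12

Under do(Grass=-2), the mechanism Grass <- Rainfall + 1 is discarded; Grass is fixed at -2.
Prey = max(Rainfall, Grass) + 3  [with Rainfall=4, Grass=-2]  = 7
Predator = -2*Prey + 2  [with Prey=7]  = -12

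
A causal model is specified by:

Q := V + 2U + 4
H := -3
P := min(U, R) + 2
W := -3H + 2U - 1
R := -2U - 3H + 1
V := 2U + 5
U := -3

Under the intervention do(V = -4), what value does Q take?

-6

Intervening sets V = -4 and removes its equation (V := 2U + 5).
Q = V + 2U + 4  [with V=-4, U=-3]  = -6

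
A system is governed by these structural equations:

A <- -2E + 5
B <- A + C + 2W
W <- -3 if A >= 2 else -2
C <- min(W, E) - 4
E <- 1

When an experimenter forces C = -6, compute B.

-9

Intervening sets C = -6 and removes its equation (C <- min(W, E) - 4).
A = -2E + 5  [with E=1]  = 3
W = -3 if A >= 2 else -2  [with A=3]  = -3
B = A + C + 2W  [with A=3, C=-6, W=-3]  = -9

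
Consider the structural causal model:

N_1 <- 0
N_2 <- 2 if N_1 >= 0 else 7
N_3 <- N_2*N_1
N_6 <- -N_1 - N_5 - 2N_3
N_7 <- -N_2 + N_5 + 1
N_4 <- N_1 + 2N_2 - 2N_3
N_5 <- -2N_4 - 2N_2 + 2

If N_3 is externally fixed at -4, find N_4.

The intervention breaks the incoming arrows to N_3: N_3 <- N_2*N_1 no longer applies, and N_3 = -4.
N_2 = 2 if N_1 >= 0 else 7  [with N_1=0]  = 2
N_4 = N_1 + 2N_2 - 2N_3  [with N_1=0, N_2=2, N_3=-4]  = 12

12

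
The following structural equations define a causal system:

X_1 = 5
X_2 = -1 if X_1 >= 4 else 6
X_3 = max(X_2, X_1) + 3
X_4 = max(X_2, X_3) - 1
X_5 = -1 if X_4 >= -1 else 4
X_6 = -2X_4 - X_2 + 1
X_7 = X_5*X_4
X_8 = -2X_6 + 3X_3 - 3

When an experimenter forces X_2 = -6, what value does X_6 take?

-7

Under do(X_2=-6), the mechanism X_2 = -1 if X_1 >= 4 else 6 is discarded; X_2 is fixed at -6.
X_3 = max(X_2, X_1) + 3  [with X_2=-6, X_1=5]  = 8
X_4 = max(X_2, X_3) - 1  [with X_2=-6, X_3=8]  = 7
X_6 = -2X_4 - X_2 + 1  [with X_4=7, X_2=-6]  = -7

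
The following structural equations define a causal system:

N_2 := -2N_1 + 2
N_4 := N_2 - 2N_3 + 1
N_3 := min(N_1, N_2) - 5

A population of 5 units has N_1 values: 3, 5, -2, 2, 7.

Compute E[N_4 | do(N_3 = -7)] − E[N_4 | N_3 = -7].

Every unit gets N_3=-7 under the intervention. N_4 values become 11, 7, 21, 13, 3; E[N_4|do(N_3=-7)] = 11.
Conditioning on N_3=-7 selects the 2 unit(s) with N_1 ∈ {-2, 2}. Their N_4 values: 21, 13. Mean = 17.
Difference = 11 − 17 = -6.

-6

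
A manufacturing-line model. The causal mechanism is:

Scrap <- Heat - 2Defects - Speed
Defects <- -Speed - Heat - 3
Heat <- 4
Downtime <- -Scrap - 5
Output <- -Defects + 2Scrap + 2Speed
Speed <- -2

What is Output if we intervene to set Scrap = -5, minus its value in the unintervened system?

-42

Intervening sets Scrap = -5 and removes its equation (Scrap <- Heat - 2Defects - Speed).
Defects = -Speed - Heat - 3  [with Speed=-2, Heat=4]  = -5
Output = -Defects + 2Scrap + 2Speed  [with Defects=-5, Scrap=-5, Speed=-2]  = -9
Without intervention: Defects = -Speed - Heat - 3  [with Speed=-2, Heat=4]  = -5; Scrap = Heat - 2Defects - Speed  [with Heat=4, Defects=-5, Speed=-2]  = 16; Output = -Defects + 2Scrap + 2Speed  [with Defects=-5, Scrap=16, Speed=-2]  = 33.
Change = -9 − 33 = -42.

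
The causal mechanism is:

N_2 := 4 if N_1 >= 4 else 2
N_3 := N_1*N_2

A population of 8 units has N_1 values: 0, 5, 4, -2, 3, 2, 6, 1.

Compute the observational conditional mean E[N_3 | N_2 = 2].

E[N_3|N_2=2] averages over only the 5 units with N_2=2 (N_1 = 0, -2, 3, 2, 1): N_3 = 0, -4, 6, 4, 2, mean 1.6.

1.6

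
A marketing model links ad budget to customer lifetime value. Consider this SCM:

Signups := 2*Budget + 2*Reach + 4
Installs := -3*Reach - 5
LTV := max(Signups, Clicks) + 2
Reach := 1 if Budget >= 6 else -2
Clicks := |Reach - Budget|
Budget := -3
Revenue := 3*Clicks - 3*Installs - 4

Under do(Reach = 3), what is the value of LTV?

Under do(Reach=3), the mechanism Reach := 1 if Budget >= 6 else -2 is discarded; Reach is fixed at 3.
Clicks = |Reach - Budget|  [with Reach=3, Budget=-3]  = 6
Signups = 2*Budget + 2*Reach + 4  [with Budget=-3, Reach=3]  = 4
LTV = max(Signups, Clicks) + 2  [with Signups=4, Clicks=6]  = 8

8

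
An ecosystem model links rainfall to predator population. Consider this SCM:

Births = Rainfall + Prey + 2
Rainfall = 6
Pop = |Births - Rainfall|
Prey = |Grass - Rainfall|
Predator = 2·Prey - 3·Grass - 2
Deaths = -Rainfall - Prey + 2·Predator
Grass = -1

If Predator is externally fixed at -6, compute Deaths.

-25

Under do(Predator=-6), the mechanism Predator = 2·Prey - 3·Grass - 2 is discarded; Predator is fixed at -6.
Prey = |Grass - Rainfall|  [with Grass=-1, Rainfall=6]  = 7
Deaths = -Rainfall - Prey + 2·Predator  [with Rainfall=6, Prey=7, Predator=-6]  = -25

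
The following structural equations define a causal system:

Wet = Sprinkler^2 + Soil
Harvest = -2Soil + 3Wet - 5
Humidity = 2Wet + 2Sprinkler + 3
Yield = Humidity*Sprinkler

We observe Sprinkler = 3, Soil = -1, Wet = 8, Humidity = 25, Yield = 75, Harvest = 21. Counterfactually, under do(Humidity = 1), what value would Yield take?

3

Intervening sets Humidity = 1 and removes its equation (Humidity = 2Wet + 2Sprinkler + 3).
Yield = Humidity*Sprinkler  [with Humidity=1, Sprinkler=3]  = 3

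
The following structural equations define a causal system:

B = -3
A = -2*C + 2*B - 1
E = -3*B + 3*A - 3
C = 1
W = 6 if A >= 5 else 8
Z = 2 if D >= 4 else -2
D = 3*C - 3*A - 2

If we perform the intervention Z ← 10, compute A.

Intervening sets Z = 10 and removes its equation (Z = 2 if D >= 4 else -2).
A is not downstream of the intervention, so its value is determined by the original equations.
A = -2*C + 2*B - 1  [with C=1, B=-3]  = -9

-9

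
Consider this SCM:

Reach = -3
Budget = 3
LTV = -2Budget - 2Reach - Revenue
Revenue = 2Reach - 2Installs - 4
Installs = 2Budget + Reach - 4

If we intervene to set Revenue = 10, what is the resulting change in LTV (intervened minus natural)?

-18

Intervening sets Revenue = 10 and removes its equation (Revenue = 2Reach - 2Installs - 4).
LTV = -2Budget - 2Reach - Revenue  [with Budget=3, Reach=-3, Revenue=10]  = -10
Without intervention: Installs = 2Budget + Reach - 4  [with Budget=3, Reach=-3]  = -1; Revenue = 2Reach - 2Installs - 4  [with Reach=-3, Installs=-1]  = -8; LTV = -2Budget - 2Reach - Revenue  [with Budget=3, Reach=-3, Revenue=-8]  = 8.
Change = -10 − 8 = -18.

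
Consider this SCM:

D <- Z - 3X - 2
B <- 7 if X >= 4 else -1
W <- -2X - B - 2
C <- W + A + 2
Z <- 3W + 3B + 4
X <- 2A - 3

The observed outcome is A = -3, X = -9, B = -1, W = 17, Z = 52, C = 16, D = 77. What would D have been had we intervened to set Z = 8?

Under do(Z=8), the mechanism Z <- 3W + 3B + 4 is discarded; Z is fixed at 8.
X = 2A - 3  [with A=-3]  = -9
D = Z - 3X - 2  [with Z=8, X=-9]  = 33

33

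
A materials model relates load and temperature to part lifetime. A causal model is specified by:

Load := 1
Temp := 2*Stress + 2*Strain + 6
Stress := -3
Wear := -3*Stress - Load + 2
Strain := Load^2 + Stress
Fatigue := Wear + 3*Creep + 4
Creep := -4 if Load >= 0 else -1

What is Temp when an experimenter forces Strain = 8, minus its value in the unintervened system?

The intervention breaks the incoming arrows to Strain: Strain := Load^2 + Stress no longer applies, and Strain = 8.
Temp = 2*Stress + 2*Strain + 6  [with Stress=-3, Strain=8]  = 16
Without intervention: Strain = Load^2 + Stress  [with Load=1, Stress=-3]  = -2; Temp = 2*Stress + 2*Strain + 6  [with Stress=-3, Strain=-2]  = -4.
Change = 16 − (-4) = 20.

20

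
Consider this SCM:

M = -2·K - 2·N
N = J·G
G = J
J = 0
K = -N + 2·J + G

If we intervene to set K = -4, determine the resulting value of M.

8

Intervening sets K = -4 and removes its equation (K = -N + 2·J + G).
G = J  [with J=0]  = 0
N = J·G  [with J=0, G=0]  = 0
M = -2·K - 2·N  [with K=-4, N=0]  = 8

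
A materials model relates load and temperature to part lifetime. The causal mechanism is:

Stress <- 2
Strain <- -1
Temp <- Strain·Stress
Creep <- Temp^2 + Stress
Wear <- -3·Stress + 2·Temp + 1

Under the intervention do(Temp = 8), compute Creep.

The intervention breaks the incoming arrows to Temp: Temp <- Strain·Stress no longer applies, and Temp = 8.
Creep = Temp^2 + Stress  [with Temp=8, Stress=2]  = 66

66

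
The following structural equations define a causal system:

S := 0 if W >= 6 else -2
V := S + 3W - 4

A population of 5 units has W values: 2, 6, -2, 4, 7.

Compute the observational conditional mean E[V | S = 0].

Conditioning on S=0 selects the 2 unit(s) with W ∈ {6, 7}. Their V values: 14, 17. Mean = 15.5.

15.5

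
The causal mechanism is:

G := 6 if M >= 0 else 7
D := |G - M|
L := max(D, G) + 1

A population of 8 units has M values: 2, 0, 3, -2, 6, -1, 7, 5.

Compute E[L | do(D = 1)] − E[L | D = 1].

Every unit gets D=1 under the intervention. L values become 7, 7, 7, 8, 7, 8, 7, 7; E[L|do(D=1)] = 7.25.
Observing D=1 restricts to units where D's equation naturally yields 1: M ∈ {7, 5}. In that subpopulation L = 7, 7, mean 7.
Difference = 7.25 − 7 = 0.25.

0.25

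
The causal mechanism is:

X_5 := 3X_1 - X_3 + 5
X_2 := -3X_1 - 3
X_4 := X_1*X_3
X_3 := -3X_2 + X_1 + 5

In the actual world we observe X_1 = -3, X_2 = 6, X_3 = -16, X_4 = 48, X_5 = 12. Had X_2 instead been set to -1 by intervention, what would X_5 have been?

do(X_2=-1) replaces the equation X_2 := -3X_1 - 3 with the constant X_2 = -1.
X_3 = -3X_2 + X_1 + 5  [with X_2=-1, X_1=-3]  = 5
X_5 = 3X_1 - X_3 + 5  [with X_1=-3, X_3=5]  = -9

-9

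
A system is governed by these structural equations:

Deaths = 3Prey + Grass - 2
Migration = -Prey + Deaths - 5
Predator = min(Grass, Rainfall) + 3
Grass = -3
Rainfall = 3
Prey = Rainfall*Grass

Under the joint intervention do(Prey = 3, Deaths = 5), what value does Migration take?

-3

Setting Prey = 3, Deaths = 5 by intervention discards those variables' equations.
Migration = -Prey + Deaths - 5  [with Prey=3, Deaths=5]  = -3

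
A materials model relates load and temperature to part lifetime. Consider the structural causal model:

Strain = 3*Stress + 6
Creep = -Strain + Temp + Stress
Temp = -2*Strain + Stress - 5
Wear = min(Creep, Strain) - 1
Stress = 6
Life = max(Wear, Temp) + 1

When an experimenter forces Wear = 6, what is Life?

7

The intervention breaks the incoming arrows to Wear: Wear = min(Creep, Strain) - 1 no longer applies, and Wear = 6.
Strain = 3*Stress + 6  [with Stress=6]  = 24
Temp = -2*Strain + Stress - 5  [with Strain=24, Stress=6]  = -47
Life = max(Wear, Temp) + 1  [with Wear=6, Temp=-47]  = 7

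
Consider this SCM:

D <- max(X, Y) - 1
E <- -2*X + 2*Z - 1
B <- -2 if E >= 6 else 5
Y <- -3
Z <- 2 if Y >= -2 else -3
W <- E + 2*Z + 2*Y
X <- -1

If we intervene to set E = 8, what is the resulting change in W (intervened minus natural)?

The intervention breaks the incoming arrows to E: E <- -2*X + 2*Z - 1 no longer applies, and E = 8.
Z = 2 if Y >= -2 else -3  [with Y=-3]  = -3
W = E + 2*Z + 2*Y  [with E=8, Z=-3, Y=-3]  = -4
Without intervention: Z = 2 if Y >= -2 else -3  [with Y=-3]  = -3; E = -2*X + 2*Z - 1  [with X=-1, Z=-3]  = -5; W = E + 2*Z + 2*Y  [with E=-5, Z=-3, Y=-3]  = -17.
Change = -4 − (-17) = 13.

13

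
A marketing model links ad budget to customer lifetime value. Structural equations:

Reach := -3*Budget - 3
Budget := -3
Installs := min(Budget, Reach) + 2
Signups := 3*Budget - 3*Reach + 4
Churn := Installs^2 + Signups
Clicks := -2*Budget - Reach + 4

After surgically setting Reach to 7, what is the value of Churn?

Under do(Reach=7), the mechanism Reach := -3*Budget - 3 is discarded; Reach is fixed at 7.
Installs = min(Budget, Reach) + 2  [with Budget=-3, Reach=7]  = -1
Signups = 3*Budget - 3*Reach + 4  [with Budget=-3, Reach=7]  = -26
Churn = Installs^2 + Signups  [with Installs=-1, Signups=-26]  = -25

-25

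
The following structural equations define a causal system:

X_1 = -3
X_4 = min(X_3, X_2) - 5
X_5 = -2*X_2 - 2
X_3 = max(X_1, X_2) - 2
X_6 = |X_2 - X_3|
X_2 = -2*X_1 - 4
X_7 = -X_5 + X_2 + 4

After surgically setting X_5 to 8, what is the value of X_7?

Under do(X_5=8), the mechanism X_5 = -2*X_2 - 2 is discarded; X_5 is fixed at 8.
X_2 = -2*X_1 - 4  [with X_1=-3]  = 2
X_7 = -X_5 + X_2 + 4  [with X_5=8, X_2=2]  = -2

-2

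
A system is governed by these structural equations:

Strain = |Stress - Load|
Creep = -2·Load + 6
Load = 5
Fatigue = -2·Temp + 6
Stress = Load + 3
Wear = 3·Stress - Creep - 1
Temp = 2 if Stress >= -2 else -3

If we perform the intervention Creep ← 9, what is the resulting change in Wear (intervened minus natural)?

The intervention breaks the incoming arrows to Creep: Creep = -2·Load + 6 no longer applies, and Creep = 9.
Stress = Load + 3  [with Load=5]  = 8
Wear = 3·Stress - Creep - 1  [with Stress=8, Creep=9]  = 14
Without intervention: Stress = Load + 3  [with Load=5]  = 8; Creep = -2·Load + 6  [with Load=5]  = -4; Wear = 3·Stress - Creep - 1  [with Stress=8, Creep=-4]  = 27.
Change = 14 − 27 = -13.

-13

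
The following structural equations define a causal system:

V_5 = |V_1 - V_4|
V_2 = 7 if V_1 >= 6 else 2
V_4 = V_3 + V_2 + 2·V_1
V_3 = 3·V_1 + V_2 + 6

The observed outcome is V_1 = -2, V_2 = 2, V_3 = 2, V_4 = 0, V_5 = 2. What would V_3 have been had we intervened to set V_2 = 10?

10

The intervention breaks the incoming arrows to V_2: V_2 = 7 if V_1 >= 6 else 2 no longer applies, and V_2 = 10.
V_3 = 3·V_1 + V_2 + 6  [with V_1=-2, V_2=10]  = 10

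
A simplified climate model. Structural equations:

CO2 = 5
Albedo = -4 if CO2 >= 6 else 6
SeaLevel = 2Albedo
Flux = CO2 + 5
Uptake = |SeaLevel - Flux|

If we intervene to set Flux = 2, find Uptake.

10

Intervening sets Flux = 2 and removes its equation (Flux = CO2 + 5).
Albedo = -4 if CO2 >= 6 else 6  [with CO2=5]  = 6
SeaLevel = 2Albedo  [with Albedo=6]  = 12
Uptake = |SeaLevel - Flux|  [with SeaLevel=12, Flux=2]  = 10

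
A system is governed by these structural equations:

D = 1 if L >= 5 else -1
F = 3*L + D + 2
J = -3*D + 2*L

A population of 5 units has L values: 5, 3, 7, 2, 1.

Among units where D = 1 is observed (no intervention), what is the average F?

21

Conditioning on D=1 selects the 2 unit(s) with L ∈ {5, 7}. Their F values: 18, 24. Mean = 21.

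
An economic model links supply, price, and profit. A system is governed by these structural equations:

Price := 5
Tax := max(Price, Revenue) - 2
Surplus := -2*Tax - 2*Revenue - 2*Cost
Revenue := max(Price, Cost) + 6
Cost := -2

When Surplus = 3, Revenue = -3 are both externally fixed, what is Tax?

Under do(Surplus = 3, Revenue = -3), each intervened variable's structural equation is replaced by its fixed value.
Tax = max(Price, Revenue) - 2  [with Price=5, Revenue=-3]  = 3

3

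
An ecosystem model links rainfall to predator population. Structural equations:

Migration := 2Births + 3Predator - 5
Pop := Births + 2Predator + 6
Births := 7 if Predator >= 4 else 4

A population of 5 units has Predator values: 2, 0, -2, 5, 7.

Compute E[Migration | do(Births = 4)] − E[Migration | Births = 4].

7.2

The intervention sets Births=4 in all 5 units regardless of Predator. Recomputing Migration per unit gives 9, 3, -3, 18, 24; average 10.2.
Conditioning on Births=4 selects the 3 unit(s) with Predator ∈ {2, 0, -2}. Their Migration values: 9, 3, -3. Mean = 3.
Difference = 10.2 − 3 = 7.2.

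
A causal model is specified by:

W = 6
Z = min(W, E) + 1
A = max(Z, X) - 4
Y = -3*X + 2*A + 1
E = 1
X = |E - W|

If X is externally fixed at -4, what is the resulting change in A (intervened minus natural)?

-3

do(X=-4) replaces the equation X = |E - W| with the constant X = -4.
Z = min(W, E) + 1  [with W=6, E=1]  = 2
A = max(Z, X) - 4  [with Z=2, X=-4]  = -2
Without intervention: X = |E - W|  [with E=1, W=6]  = 5; Z = min(W, E) + 1  [with W=6, E=1]  = 2; A = max(Z, X) - 4  [with Z=2, X=5]  = 1.
Change = -2 − 1 = -3.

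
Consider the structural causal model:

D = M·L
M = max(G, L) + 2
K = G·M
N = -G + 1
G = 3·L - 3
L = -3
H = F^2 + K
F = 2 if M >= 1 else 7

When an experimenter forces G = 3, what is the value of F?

2

Under do(G=3), the mechanism G = 3·L - 3 is discarded; G is fixed at 3.
M = max(G, L) + 2  [with G=3, L=-3]  = 5
F = 2 if M >= 1 else 7  [with M=5]  = 2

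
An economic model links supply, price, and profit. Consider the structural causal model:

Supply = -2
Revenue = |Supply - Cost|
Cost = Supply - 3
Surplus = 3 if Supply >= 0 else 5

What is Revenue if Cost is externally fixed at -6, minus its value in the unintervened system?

The intervention breaks the incoming arrows to Cost: Cost = Supply - 3 no longer applies, and Cost = -6.
Revenue = |Supply - Cost|  [with Supply=-2, Cost=-6]  = 4
Without intervention: Cost = Supply - 3  [with Supply=-2]  = -5; Revenue = |Supply - Cost|  [with Supply=-2, Cost=-5]  = 3.
Change = 4 − 3 = 1.

1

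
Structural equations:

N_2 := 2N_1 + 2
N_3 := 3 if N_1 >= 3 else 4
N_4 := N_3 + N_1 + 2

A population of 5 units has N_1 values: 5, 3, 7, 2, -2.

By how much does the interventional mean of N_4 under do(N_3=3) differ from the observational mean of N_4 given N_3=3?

-2

Under do(N_3=3), N_3's equation is replaced by N_3=3 for every unit. Per-unit N_4: 10, 8, 12, 7, 3. Mean = 8.
E[N_4|N_3=3] averages over only the 3 units with N_3=3 (N_1 = 5, 3, 7): N_4 = 10, 8, 12, mean 10.
Difference = 8 − 10 = -2.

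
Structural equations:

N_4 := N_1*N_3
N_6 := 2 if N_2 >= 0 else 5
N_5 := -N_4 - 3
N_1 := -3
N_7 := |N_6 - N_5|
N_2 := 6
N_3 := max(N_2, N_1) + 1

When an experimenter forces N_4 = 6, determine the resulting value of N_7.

11

The intervention breaks the incoming arrows to N_4: N_4 := N_1*N_3 no longer applies, and N_4 = 6.
N_5 = -N_4 - 3  [with N_4=6]  = -9
N_6 = 2 if N_2 >= 0 else 5  [with N_2=6]  = 2
N_7 = |N_6 - N_5|  [with N_6=2, N_5=-9]  = 11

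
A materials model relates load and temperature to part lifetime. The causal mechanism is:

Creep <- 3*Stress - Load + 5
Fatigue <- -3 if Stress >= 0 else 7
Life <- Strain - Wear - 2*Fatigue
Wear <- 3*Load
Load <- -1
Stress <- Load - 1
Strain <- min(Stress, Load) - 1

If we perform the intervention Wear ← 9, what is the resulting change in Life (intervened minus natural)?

Under do(Wear=9), the mechanism Wear <- 3*Load is discarded; Wear is fixed at 9.
Stress = Load - 1  [with Load=-1]  = -2
Strain = min(Stress, Load) - 1  [with Stress=-2, Load=-1]  = -3
Fatigue = -3 if Stress >= 0 else 7  [with Stress=-2]  = 7
Life = Strain - Wear - 2*Fatigue  [with Strain=-3, Wear=9, Fatigue=7]  = -26
Without intervention: Stress = Load - 1  [with Load=-1]  = -2; Strain = min(Stress, Load) - 1  [with Stress=-2, Load=-1]  = -3; Wear = 3*Load  [with Load=-1]  = -3; Fatigue = -3 if Stress >= 0 else 7  [with Stress=-2]  = 7; Life = Strain - Wear - 2*Fatigue  [with Strain=-3, Wear=-3, Fatigue=7]  = -14.
Change = -26 − (-14) = -12.

-12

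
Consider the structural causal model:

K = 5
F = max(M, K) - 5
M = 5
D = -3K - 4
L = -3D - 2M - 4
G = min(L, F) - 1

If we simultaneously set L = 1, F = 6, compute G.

0

The joint intervention fixes L = 1, F = 6, removing each variable's own equation.
G = min(L, F) - 1  [with L=1, F=6]  = 0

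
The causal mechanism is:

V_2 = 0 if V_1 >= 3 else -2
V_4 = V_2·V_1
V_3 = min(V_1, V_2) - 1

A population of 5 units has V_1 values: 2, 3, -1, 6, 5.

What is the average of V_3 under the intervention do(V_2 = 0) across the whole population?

Every unit gets V_2=0 under the intervention. V_3 values become -1, -1, -2, -1, -1; E[V_3|do(V_2=0)] = -1.2.

-1.2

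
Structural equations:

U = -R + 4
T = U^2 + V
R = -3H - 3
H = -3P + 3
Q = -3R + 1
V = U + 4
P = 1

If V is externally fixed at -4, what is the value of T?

Intervening sets V = -4 and removes its equation (V = U + 4).
H = -3P + 3  [with P=1]  = 0
R = -3H - 3  [with H=0]  = -3
U = -R + 4  [with R=-3]  = 7
T = U^2 + V  [with U=7, V=-4]  = 45

45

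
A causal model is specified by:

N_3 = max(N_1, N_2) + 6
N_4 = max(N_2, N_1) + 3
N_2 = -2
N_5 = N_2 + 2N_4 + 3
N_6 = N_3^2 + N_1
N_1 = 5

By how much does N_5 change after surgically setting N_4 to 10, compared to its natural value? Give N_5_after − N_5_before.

4

Intervening sets N_4 = 10 and removes its equation (N_4 = max(N_2, N_1) + 3).
N_5 = N_2 + 2N_4 + 3  [with N_2=-2, N_4=10]  = 21
Without intervention: N_4 = max(N_2, N_1) + 3  [with N_2=-2, N_1=5]  = 8; N_5 = N_2 + 2N_4 + 3  [with N_2=-2, N_4=8]  = 17.
Change = 21 − 17 = 4.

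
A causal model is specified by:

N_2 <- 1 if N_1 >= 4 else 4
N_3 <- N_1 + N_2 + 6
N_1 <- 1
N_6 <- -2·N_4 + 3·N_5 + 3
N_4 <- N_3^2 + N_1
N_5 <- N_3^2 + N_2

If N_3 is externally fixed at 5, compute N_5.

29

do(N_3=5) replaces the equation N_3 <- N_1 + N_2 + 6 with the constant N_3 = 5.
N_2 = 1 if N_1 >= 4 else 4  [with N_1=1]  = 4
N_5 = N_3^2 + N_2  [with N_3=5, N_2=4]  = 29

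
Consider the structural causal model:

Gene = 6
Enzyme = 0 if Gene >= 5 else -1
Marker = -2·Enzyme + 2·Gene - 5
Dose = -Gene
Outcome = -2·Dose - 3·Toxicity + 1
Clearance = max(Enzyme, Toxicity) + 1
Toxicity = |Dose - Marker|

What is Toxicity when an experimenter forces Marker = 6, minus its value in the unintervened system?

-1

Intervening sets Marker = 6 and removes its equation (Marker = -2·Enzyme + 2·Gene - 5).
Dose = -Gene  [with Gene=6]  = -6
Toxicity = |Dose - Marker|  [with Dose=-6, Marker=6]  = 12
Without intervention: Dose = -Gene  [with Gene=6]  = -6; Enzyme = 0 if Gene >= 5 else -1  [with Gene=6]  = 0; Marker = -2·Enzyme + 2·Gene - 5  [with Enzyme=0, Gene=6]  = 7; Toxicity = |Dose - Marker|  [with Dose=-6, Marker=7]  = 13.
Change = 12 − 13 = -1.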